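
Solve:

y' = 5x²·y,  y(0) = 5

General solution: y = Ce^(5x³/3)
Applying IC y(0) = 5:
Particular solution: y = 5e^(5x³/3)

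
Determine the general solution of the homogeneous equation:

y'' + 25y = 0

Characteristic equation: r² + 25 = 0
Roots: r = ±5i (complex conjugates)
General solution: y = C₁cos(5x) + C₂sin(5x)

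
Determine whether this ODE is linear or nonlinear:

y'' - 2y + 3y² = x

Nonlinear (y² term)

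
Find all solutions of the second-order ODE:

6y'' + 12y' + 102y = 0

Characteristic equation: 6r² + 12r + 102 = 0
Divide by 6: r² + 2r + 17 = 0
Roots: r = -1 ± 4i (complex conjugates)
General solution: y = e^(-x)(C₁cos(4x) + C₂sin(4x))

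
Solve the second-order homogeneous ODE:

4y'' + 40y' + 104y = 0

Characteristic equation: 4r² + 40r + 104 = 0
Divide by 4: r² + 10r + 26 = 0
Roots: r = -5 ± i (complex conjugates)
General solution: y = e^(-5x)(C₁cos(x) + C₂sin(x))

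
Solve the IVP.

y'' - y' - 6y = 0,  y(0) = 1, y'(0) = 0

General solution: y = C₁e^(3x) + C₂e^(-2x)
Applying ICs: C₁ = 2/5, C₂ = 3/5
Particular solution: y = (2/5)e^(3x) + (3/5)e^(-2x)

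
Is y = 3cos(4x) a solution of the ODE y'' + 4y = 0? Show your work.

Verification:
y'' = -48cos(4x)
y'' + 4y ≠ 0 (frequency mismatch: got 16 instead of 4)

No, it is not a solution.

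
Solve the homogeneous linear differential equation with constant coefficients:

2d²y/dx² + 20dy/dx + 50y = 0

Characteristic equation: 2r² + 20r + 50 = 0
Divide by 2: r² + 10r + 25 = 0
Factored: (r + 5)² = 0
Repeated root: r = -5
General solution: y = (C₁ + C₂x)e^(-5x)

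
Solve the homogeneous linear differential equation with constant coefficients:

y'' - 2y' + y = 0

Characteristic equation: r² - 2r + 1 = 0
Factored: (r - 1)² = 0
Repeated root: r = 1
General solution: y = (C₁ + C₂x)e^x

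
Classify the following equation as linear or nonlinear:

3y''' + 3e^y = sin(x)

Nonlinear (e^y is nonlinear in y)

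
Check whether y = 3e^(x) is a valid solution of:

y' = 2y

Verification:
y = 3e^(x)
y' = 3e^(x)
But 2y = 6e^(x)
y' ≠ 2y — the derivative does not match

No, it is not a solution.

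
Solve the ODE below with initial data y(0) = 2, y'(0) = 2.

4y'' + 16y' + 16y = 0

General solution: y = (C₁ + C₂x)e^(-2x)
Repeated root r = -2
Applying ICs: C₁ = 2, C₂ = 6
Particular solution: y = (2 + 6x)e^(-2x)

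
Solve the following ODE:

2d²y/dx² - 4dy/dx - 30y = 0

Characteristic equation: 2r² - 4r - 30 = 0
Divide by 2: r² - 2r - 15 = 0
Roots: r = 5, -3 (distinct real)
General solution: y = C₁e^(5x) + C₂e^(-3x)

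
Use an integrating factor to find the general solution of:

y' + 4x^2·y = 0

Using integrating factor method:

General solution: y = Ce^(-4x^3/3)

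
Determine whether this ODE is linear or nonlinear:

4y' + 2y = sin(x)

Linear (y and its derivatives appear to the first power only, no products of y terms)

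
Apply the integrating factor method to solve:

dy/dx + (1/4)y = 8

Using integrating factor method:

General solution: y = 32 + Ce^(-x/4)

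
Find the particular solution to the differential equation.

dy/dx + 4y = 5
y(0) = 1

General solution: y = 5/4 + Ce^(-4x)
Applying y(0) = 1: C = 1 - 5/4 = -1/4
Particular solution: y = 5/4 - (1/4)e^(-4x)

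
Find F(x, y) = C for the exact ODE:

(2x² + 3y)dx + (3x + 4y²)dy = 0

Verify exactness: ∂M/∂y = ∂N/∂x ✓
Find F(x,y) such that ∂F/∂x = M, ∂F/∂y = N
Solution: 2x³/3 + 3xy + 4y³/3 = C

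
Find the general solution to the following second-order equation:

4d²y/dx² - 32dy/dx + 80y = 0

Characteristic equation: 4r² - 32r + 80 = 0
Divide by 4: r² - 8r + 20 = 0
Roots: r = 4 ± 2i (complex conjugates)
General solution: y = e^(4x)(C₁cos(2x) + C₂sin(2x))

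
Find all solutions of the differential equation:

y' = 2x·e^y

Separating variables and integrating:
-e^(-y) = x² + C

General solution: y = -ln(C - x²)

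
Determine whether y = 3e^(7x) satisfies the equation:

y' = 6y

Verification:
y = 3e^(7x)
y' = 21e^(7x)
But 6y = 18e^(7x)
y' ≠ 6y — the derivative does not match

No, it is not a solution.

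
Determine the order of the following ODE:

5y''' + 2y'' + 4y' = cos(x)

The order is 3 (highest derivative is of order 3).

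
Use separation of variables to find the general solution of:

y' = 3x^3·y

Separating variables and integrating:
ln|y| = 3x^4/4 + C

General solution: y = Ce^(3x^4/4)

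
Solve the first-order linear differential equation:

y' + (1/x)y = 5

Using integrating factor method:

General solution: y = (5/2)x + C/x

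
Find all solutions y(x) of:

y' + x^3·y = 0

Using integrating factor method:

General solution: y = Ce^(-x^4/4)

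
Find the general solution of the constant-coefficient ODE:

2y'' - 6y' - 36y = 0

Characteristic equation: 2r² - 6r - 36 = 0
Divide by 2: r² - 3r - 18 = 0
Roots: r = 6, -3 (distinct real)
General solution: y = C₁e^(6x) + C₂e^(-3x)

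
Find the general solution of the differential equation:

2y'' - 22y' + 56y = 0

Characteristic equation: 2r² - 22r + 56 = 0
Divide by 2: r² - 11r + 28 = 0
Roots: r = 7, 4 (distinct real)
General solution: y = C₁e^(7x) + C₂e^(4x)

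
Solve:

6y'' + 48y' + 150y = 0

Characteristic equation: 6r² + 48r + 150 = 0
Divide by 6: r² + 8r + 25 = 0
Roots: r = -4 ± 3i (complex conjugates)
General solution: y = e^(-4x)(C₁cos(3x) + C₂sin(3x))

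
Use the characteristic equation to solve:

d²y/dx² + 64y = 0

Characteristic equation: r² + 64 = 0
Roots: r = ±8i (complex conjugates)
General solution: y = C₁cos(8x) + C₂sin(8x)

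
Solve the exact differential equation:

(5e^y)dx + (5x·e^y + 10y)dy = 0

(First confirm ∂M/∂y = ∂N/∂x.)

Verify exactness: ∂M/∂y = ∂N/∂x ✓
Find F(x,y) such that ∂F/∂x = M, ∂F/∂y = N
Solution: 5x·e^y + 5y² = C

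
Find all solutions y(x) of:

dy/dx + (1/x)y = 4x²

Using integrating factor method:

General solution: y = x^3 + C/x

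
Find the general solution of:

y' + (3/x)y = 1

Using integrating factor method:

General solution: y = (1/4)x + Cx^(-3)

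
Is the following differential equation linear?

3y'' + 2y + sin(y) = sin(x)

No. Nonlinear (sin(y) is nonlinear in y)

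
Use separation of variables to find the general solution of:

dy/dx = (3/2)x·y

Separating variables and integrating:
ln|y| = 3x^2/4 + C

General solution: y = Ce^(3x^2/4)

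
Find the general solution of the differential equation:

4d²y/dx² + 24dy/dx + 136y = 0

Characteristic equation: 4r² + 24r + 136 = 0
Divide by 4: r² + 6r + 34 = 0
Roots: r = -3 ± 5i (complex conjugates)
General solution: y = e^(-3x)(C₁cos(5x) + C₂sin(5x))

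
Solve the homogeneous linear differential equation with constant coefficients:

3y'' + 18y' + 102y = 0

Characteristic equation: 3r² + 18r + 102 = 0
Divide by 3: r² + 6r + 34 = 0
Roots: r = -3 ± 5i (complex conjugates)
General solution: y = e^(-3x)(C₁cos(5x) + C₂sin(5x))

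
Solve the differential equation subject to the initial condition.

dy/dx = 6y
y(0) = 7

General solution: y = Ce^(6x)
Applying IC y(0) = 7:
Particular solution: y = 7e^(6x)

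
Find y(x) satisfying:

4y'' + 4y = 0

Characteristic equation: 4r² + 4 = 0
Divide by 4: r² + 1 = 0
Roots: r = ±i (complex conjugates)
General solution: y = C₁cos(x) + C₂sin(x)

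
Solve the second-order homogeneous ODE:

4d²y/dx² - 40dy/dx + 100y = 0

Characteristic equation: 4r² - 40r + 100 = 0
Divide by 4: r² - 10r + 25 = 0
Factored: (r - 5)² = 0
Repeated root: r = 5
General solution: y = (C₁ + C₂x)e^(5x)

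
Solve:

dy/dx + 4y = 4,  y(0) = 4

General solution: y = 1 + Ce^(-4x)
Applying y(0) = 4: C = 4 - 1 = 3
Particular solution: y = 1 + 3e^(-4x)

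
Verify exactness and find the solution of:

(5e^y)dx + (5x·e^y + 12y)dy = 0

Verify exactness: ∂M/∂y = ∂N/∂x ✓
Find F(x,y) such that ∂F/∂x = M, ∂F/∂y = N
Solution: 5x·e^y + 6y² = C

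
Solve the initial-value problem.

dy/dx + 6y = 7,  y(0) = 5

General solution: y = 7/6 + Ce^(-6x)
Applying y(0) = 5: C = 5 - 7/6 = 23/6
Particular solution: y = 7/6 + (23/6)e^(-6x)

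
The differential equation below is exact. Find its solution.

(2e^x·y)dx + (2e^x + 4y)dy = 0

Verify exactness: ∂M/∂y = ∂N/∂x ✓
Find F(x,y) such that ∂F/∂x = M, ∂F/∂y = N
Solution: 2e^x·y + 2y² = C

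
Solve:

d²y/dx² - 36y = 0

Characteristic equation: r² - 36 = 0
Roots: r = 6, -6 (distinct real)
General solution: y = C₁e^(6x) + C₂e^(-6x)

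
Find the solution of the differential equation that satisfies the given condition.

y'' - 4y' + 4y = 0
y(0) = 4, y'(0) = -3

General solution: y = (C₁ + C₂x)e^(2x)
Repeated root r = 2
Applying ICs: C₁ = 4, C₂ = -11
Particular solution: y = (4 - 11x)e^(2x)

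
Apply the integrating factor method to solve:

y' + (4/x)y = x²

Using integrating factor method:

General solution: y = (1/7)x^3 + Cx^(-4)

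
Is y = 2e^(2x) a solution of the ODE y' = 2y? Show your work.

Verification:
y = 2e^(2x)
y' = 4e^(2x)
2y = 4e^(2x)
y' = 2y ✓

Yes, it is a solution.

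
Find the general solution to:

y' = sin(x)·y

Separating variables and integrating:
ln|y| = -cos(x) + C

General solution: y = Ce^(-cos(x))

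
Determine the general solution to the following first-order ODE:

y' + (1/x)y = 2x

Using integrating factor method:

General solution: y = (2/3)x^2 + C/x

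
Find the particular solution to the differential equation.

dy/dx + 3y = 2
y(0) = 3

General solution: y = 2/3 + Ce^(-3x)
Applying y(0) = 3: C = 3 - 2/3 = 7/3
Particular solution: y = 2/3 + (7/3)e^(-3x)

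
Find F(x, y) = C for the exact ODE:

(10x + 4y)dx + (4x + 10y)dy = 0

Verify exactness: ∂M/∂y = ∂N/∂x ✓
Find F(x,y) such that ∂F/∂x = M, ∂F/∂y = N
Solution: 5x² + 4xy + 5y² = C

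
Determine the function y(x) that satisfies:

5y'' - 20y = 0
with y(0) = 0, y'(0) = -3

General solution: y = C₁e^(2x) + C₂e^(-2x)
Applying ICs: C₁ = -3/4, C₂ = 3/4
Particular solution: y = -(3/4)e^(2x) + (3/4)e^(-2x)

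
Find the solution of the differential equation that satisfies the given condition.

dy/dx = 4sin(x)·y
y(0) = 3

General solution: y = Ce^(-4cos(x))
Applying IC y(0) = 3:
Particular solution: y = 3e^(4(1-cos(x)))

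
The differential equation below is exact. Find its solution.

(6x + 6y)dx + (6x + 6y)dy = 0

Verify exactness: ∂M/∂y = ∂N/∂x ✓
Find F(x,y) such that ∂F/∂x = M, ∂F/∂y = N
Solution: 3x² + 6xy + 3y² = C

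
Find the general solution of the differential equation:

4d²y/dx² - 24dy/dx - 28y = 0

Characteristic equation: 4r² - 24r - 28 = 0
Divide by 4: r² - 6r - 7 = 0
Roots: r = 7, -1 (distinct real)
General solution: y = C₁e^(7x) + C₂e^(-x)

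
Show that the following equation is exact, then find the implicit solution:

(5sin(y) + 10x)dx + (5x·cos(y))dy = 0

Verify exactness: ∂M/∂y = ∂N/∂x ✓
Find F(x,y) such that ∂F/∂x = M, ∂F/∂y = N
Solution: 5x·sin(y) + 5x² = C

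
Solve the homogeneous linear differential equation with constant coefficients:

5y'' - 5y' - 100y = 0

Characteristic equation: 5r² - 5r - 100 = 0
Divide by 5: r² - r - 20 = 0
Roots: r = 5, -4 (distinct real)
General solution: y = C₁e^(5x) + C₂e^(-4x)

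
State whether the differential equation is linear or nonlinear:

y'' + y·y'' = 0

Nonlinear (y·y'' term)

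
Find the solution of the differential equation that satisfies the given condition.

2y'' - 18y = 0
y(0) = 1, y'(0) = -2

General solution: y = C₁e^(3x) + C₂e^(-3x)
Applying ICs: C₁ = 1/6, C₂ = 5/6
Particular solution: y = (1/6)e^(3x) + (5/6)e^(-3x)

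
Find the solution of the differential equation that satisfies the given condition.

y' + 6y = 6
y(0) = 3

General solution: y = 1 + Ce^(-6x)
Applying y(0) = 3: C = 3 - 1 = 2
Particular solution: y = 1 + 2e^(-6x)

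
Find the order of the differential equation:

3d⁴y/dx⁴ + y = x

The order is 4 (highest derivative is of order 4).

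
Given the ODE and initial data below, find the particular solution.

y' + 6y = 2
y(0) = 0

General solution: y = 1/3 + Ce^(-6x)
Applying y(0) = 0: C = 0 - 1/3 = -1/3
Particular solution: y = 1/3 - (1/3)e^(-6x)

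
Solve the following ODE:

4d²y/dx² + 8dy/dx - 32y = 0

Characteristic equation: 4r² + 8r - 32 = 0
Divide by 4: r² + 2r - 8 = 0
Roots: r = 2, -4 (distinct real)
General solution: y = C₁e^(2x) + C₂e^(-4x)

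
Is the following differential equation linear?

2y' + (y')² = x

No. Nonlinear ((y')² term)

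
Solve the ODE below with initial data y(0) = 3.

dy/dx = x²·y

General solution: y = Ce^(x³/3)
Applying IC y(0) = 3:
Particular solution: y = 3e^(x³/3)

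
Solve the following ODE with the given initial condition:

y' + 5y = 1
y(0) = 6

General solution: y = 1/5 + Ce^(-5x)
Applying y(0) = 6: C = 6 - 1/5 = 29/5
Particular solution: y = 1/5 + (29/5)e^(-5x)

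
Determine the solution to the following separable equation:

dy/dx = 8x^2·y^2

Separating variables and integrating:
-1/y = 8x^3/3 + C

General solution: y^-1 = (-8/3)x^3 + C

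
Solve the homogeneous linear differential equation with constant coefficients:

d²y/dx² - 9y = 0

Characteristic equation: r² - 9 = 0
Roots: r = 3, -3 (distinct real)
General solution: y = C₁e^(3x) + C₂e^(-3x)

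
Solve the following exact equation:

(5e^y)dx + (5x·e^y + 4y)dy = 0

Verify exactness: ∂M/∂y = ∂N/∂x ✓
Find F(x,y) such that ∂F/∂x = M, ∂F/∂y = N
Solution: 5x·e^y + 2y² = C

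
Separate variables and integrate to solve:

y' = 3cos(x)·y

Separating variables and integrating:
ln|y| = 3sin(x) + C

General solution: y = Ce^(3sin(x))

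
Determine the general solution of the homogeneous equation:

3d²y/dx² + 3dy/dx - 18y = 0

Characteristic equation: 3r² + 3r - 18 = 0
Divide by 3: r² + r - 6 = 0
Roots: r = 2, -3 (distinct real)
General solution: y = C₁e^(2x) + C₂e^(-3x)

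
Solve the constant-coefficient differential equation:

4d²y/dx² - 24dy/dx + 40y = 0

Characteristic equation: 4r² - 24r + 40 = 0
Divide by 4: r² - 6r + 10 = 0
Roots: r = 3 ± i (complex conjugates)
General solution: y = e^(3x)(C₁cos(x) + C₂sin(x))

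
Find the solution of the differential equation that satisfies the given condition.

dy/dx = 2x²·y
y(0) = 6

General solution: y = Ce^(2x³/3)
Applying IC y(0) = 6:
Particular solution: y = 6e^(2x³/3)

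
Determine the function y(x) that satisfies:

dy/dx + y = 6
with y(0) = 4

General solution: y = 6 + Ce^(-x)
Applying y(0) = 4: C = 4 - 6 = -2
Particular solution: y = 6 - 2e^(-x)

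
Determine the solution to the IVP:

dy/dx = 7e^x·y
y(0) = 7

General solution: y = Ce^(7e^x)
Applying IC y(0) = 7:
Particular solution: y = 7e^(7(e^x - 1))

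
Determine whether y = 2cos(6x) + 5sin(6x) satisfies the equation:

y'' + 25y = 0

Verification:
y'' = -72cos(6x) - 180sin(6x)
y'' + 25y ≠ 0 (frequency mismatch: got 36 instead of 25)

No, it is not a solution.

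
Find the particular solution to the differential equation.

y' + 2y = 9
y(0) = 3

General solution: y = 9/2 + Ce^(-2x)
Applying y(0) = 3: C = 3 - 9/2 = -3/2
Particular solution: y = 9/2 - (3/2)e^(-2x)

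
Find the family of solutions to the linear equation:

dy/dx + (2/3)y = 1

Using integrating factor method:

General solution: y = 3/2 + Ce^(-2x/3)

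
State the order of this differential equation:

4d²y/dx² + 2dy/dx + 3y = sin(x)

The order is 2 (highest derivative is of order 2).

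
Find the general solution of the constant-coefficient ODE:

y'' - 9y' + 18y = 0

Characteristic equation: r² - 9r + 18 = 0
Roots: r = 3, 6 (distinct real)
General solution: y = C₁e^(3x) + C₂e^(6x)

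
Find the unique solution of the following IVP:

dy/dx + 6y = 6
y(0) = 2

General solution: y = 1 + Ce^(-6x)
Applying y(0) = 2: C = 2 - 1 = 1
Particular solution: y = 1 + e^(-6x)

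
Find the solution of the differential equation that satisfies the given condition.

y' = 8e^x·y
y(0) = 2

General solution: y = Ce^(8e^x)
Applying IC y(0) = 2:
Particular solution: y = 2e^(8(e^x - 1))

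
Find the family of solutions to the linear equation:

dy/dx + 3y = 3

Using integrating factor method:

General solution: y = 1 + Ce^(-3x)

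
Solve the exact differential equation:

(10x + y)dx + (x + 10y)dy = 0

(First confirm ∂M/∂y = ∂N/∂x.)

Verify exactness: ∂M/∂y = ∂N/∂x ✓
Find F(x,y) such that ∂F/∂x = M, ∂F/∂y = N
Solution: 5x² + xy + 5y² = C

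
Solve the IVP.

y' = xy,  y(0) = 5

General solution: y = Ce^(x²/2)
Applying IC y(0) = 5:
Particular solution: y = 5e^(x²/2)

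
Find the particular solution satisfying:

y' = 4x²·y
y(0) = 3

General solution: y = Ce^(4x³/3)
Applying IC y(0) = 3:
Particular solution: y = 3e^(4x³/3)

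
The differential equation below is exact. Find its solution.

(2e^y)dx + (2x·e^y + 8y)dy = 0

Verify exactness: ∂M/∂y = ∂N/∂x ✓
Find F(x,y) such that ∂F/∂x = M, ∂F/∂y = N
Solution: 2x·e^y + 4y² = C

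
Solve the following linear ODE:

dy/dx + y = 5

Using integrating factor method:

General solution: y = 5 + Ce^(-x)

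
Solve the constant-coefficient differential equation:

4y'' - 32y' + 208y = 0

Characteristic equation: 4r² - 32r + 208 = 0
Divide by 4: r² - 8r + 52 = 0
Roots: r = 4 ± 6i (complex conjugates)
General solution: y = e^(4x)(C₁cos(6x) + C₂sin(6x))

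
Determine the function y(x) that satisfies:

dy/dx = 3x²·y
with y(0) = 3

General solution: y = Ce^(x³)
Applying IC y(0) = 3:
Particular solution: y = 3e^(x³)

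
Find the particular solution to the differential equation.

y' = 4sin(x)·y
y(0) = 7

General solution: y = Ce^(-4cos(x))
Applying IC y(0) = 7:
Particular solution: y = 7e^(4(1-cos(x)))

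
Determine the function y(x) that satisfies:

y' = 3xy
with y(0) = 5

General solution: y = Ce^(3x²/2)
Applying IC y(0) = 5:
Particular solution: y = 5e^(3x²/2)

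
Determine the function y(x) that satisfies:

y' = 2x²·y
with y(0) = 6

General solution: y = Ce^(2x³/3)
Applying IC y(0) = 6:
Particular solution: y = 6e^(2x³/3)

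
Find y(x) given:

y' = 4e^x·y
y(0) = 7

General solution: y = Ce^(4e^x)
Applying IC y(0) = 7:
Particular solution: y = 7e^(4(e^x - 1))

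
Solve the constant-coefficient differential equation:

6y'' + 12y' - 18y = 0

Characteristic equation: 6r² + 12r - 18 = 0
Divide by 6: r² + 2r - 3 = 0
Roots: r = 1, -3 (distinct real)
General solution: y = C₁e^x + C₂e^(-3x)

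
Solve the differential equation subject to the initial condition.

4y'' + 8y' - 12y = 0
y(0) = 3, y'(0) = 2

General solution: y = C₁e^x + C₂e^(-3x)
Applying ICs: C₁ = 11/4, C₂ = 1/4
Particular solution: y = (11/4)e^x + (1/4)e^(-3x)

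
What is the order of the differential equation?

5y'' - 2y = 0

The order is 2 (highest derivative is of order 2).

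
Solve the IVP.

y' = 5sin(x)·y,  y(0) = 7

General solution: y = Ce^(-5cos(x))
Applying IC y(0) = 7:
Particular solution: y = 7e^(5(1-cos(x)))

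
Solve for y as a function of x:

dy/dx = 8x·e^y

Separating variables and integrating:
-e^(-y) = 4x² + C

General solution: y = -ln(C - 4x²)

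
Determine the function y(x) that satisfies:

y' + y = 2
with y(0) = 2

General solution: y = 2 + Ce^(-x)
Applying y(0) = 2: C = 2 - 2 = 0
Particular solution: y = 2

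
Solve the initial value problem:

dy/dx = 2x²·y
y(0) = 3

General solution: y = Ce^(2x³/3)
Applying IC y(0) = 3:
Particular solution: y = 3e^(2x³/3)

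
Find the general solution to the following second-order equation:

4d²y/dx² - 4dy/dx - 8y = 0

Characteristic equation: 4r² - 4r - 8 = 0
Divide by 4: r² - r - 2 = 0
Roots: r = 2, -1 (distinct real)
General solution: y = C₁e^(2x) + C₂e^(-x)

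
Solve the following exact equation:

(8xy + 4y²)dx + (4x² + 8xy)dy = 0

Verify exactness: ∂M/∂y = ∂N/∂x ✓
Find F(x,y) such that ∂F/∂x = M, ∂F/∂y = N
Solution: 4x²y + 4xy² = C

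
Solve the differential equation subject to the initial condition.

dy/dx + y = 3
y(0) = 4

General solution: y = 3 + Ce^(-x)
Applying y(0) = 4: C = 4 - 3 = 1
Particular solution: y = 3 + e^(-x)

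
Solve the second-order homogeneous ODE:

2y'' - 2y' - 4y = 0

Characteristic equation: 2r² - 2r - 4 = 0
Divide by 2: r² - r - 2 = 0
Roots: r = 2, -1 (distinct real)
General solution: y = C₁e^(2x) + C₂e^(-x)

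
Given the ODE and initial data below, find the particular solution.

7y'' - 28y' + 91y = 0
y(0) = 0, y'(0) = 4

General solution: y = e^(2x)(C₁cos(3x) + C₂sin(3x))
Complex roots r = 2 ± 3i
Applying ICs: C₁ = 0, C₂ = 4/3
Particular solution: y = e^(2x)((4/3)sin(3x))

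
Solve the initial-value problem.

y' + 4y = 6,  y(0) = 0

General solution: y = 3/2 + Ce^(-4x)
Applying y(0) = 0: C = 0 - 3/2 = -3/2
Particular solution: y = 3/2 - (3/2)e^(-4x)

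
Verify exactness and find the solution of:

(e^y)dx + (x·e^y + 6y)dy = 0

Verify exactness: ∂M/∂y = ∂N/∂x ✓
Find F(x,y) such that ∂F/∂x = M, ∂F/∂y = N
Solution: x·e^y + 3y² = C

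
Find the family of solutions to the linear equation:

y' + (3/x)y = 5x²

Using integrating factor method:

General solution: y = (5/6)x^3 + Cx^(-3)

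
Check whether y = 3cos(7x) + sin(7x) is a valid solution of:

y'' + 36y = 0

Verification:
y'' = -147cos(7x) - 49sin(7x)
y'' + 36y ≠ 0 (frequency mismatch: got 49 instead of 36)

No, it is not a solution.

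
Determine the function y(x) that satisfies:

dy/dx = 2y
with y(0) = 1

General solution: y = Ce^(2x)
Applying IC y(0) = 1:
Particular solution: y = e^(2x)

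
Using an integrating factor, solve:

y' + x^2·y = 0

Using integrating factor method:

General solution: y = Ce^(-x^3/3)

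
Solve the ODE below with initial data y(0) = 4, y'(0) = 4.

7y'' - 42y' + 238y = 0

General solution: y = e^(3x)(C₁cos(5x) + C₂sin(5x))
Complex roots r = 3 ± 5i
Applying ICs: C₁ = 4, C₂ = -8/5
Particular solution: y = e^(3x)(4cos(5x) - (8/5)sin(5x))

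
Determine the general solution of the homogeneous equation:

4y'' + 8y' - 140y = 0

Characteristic equation: 4r² + 8r - 140 = 0
Divide by 4: r² + 2r - 35 = 0
Roots: r = 5, -7 (distinct real)
General solution: y = C₁e^(5x) + C₂e^(-7x)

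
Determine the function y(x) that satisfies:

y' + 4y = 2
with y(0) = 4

General solution: y = 1/2 + Ce^(-4x)
Applying y(0) = 4: C = 4 - 1/2 = 7/2
Particular solution: y = 1/2 + (7/2)e^(-4x)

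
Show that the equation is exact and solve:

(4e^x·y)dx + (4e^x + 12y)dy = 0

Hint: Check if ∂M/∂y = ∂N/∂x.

Verify exactness: ∂M/∂y = ∂N/∂x ✓
Find F(x,y) such that ∂F/∂x = M, ∂F/∂y = N
Solution: 4e^x·y + 6y² = C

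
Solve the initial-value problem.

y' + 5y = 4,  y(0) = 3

General solution: y = 4/5 + Ce^(-5x)
Applying y(0) = 3: C = 3 - 4/5 = 11/5
Particular solution: y = 4/5 + (11/5)e^(-5x)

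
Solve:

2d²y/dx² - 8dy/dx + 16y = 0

Characteristic equation: 2r² - 8r + 16 = 0
Divide by 2: r² - 4r + 8 = 0
Roots: r = 2 ± 2i (complex conjugates)
General solution: y = e^(2x)(C₁cos(2x) + C₂sin(2x))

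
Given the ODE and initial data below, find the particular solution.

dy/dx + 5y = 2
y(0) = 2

General solution: y = 2/5 + Ce^(-5x)
Applying y(0) = 2: C = 2 - 2/5 = 8/5
Particular solution: y = 2/5 + (8/5)e^(-5x)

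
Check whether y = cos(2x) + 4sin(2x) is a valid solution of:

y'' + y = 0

Verification:
y'' = -4cos(2x) - 16sin(2x)
y'' + y ≠ 0 (frequency mismatch: got 4 instead of 1)

No, it is not a solution.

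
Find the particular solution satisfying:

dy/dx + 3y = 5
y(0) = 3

General solution: y = 5/3 + Ce^(-3x)
Applying y(0) = 3: C = 3 - 5/3 = 4/3
Particular solution: y = 5/3 + (4/3)e^(-3x)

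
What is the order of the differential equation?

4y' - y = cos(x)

The order is 1 (highest derivative is of order 1).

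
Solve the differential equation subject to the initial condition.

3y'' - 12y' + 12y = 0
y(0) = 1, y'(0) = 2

General solution: y = (C₁ + C₂x)e^(2x)
Repeated root r = 2
Applying ICs: C₁ = 1, C₂ = 0
Particular solution: y = e^(2x)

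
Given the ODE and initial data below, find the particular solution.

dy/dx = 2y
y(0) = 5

General solution: y = Ce^(2x)
Applying IC y(0) = 5:
Particular solution: y = 5e^(2x)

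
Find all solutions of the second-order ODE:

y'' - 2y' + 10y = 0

Characteristic equation: r² - 2r + 10 = 0
Roots: r = 1 ± 3i (complex conjugates)
General solution: y = e^x(C₁cos(3x) + C₂sin(3x))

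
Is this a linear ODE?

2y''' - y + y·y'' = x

No. Nonlinear (y·y'' term)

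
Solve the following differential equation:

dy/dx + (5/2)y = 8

Using integrating factor method:

General solution: y = 16/5 + Ce^(-5x/2)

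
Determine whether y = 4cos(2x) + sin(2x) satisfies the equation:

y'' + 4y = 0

Verification:
y'' = -16cos(2x) - 4sin(2x)
y'' + 4y = 0 ✓

Yes, it is a solution.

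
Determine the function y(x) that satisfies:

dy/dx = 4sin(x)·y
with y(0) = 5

General solution: y = Ce^(-4cos(x))
Applying IC y(0) = 5:
Particular solution: y = 5e^(4(1-cos(x)))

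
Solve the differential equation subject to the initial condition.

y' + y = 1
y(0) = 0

General solution: y = 1 + Ce^(-x)
Applying y(0) = 0: C = 0 - 1 = -1
Particular solution: y = 1 - e^(-x)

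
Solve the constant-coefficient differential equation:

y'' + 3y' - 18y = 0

Characteristic equation: r² + 3r - 18 = 0
Roots: r = 3, -6 (distinct real)
General solution: y = C₁e^(3x) + C₂e^(-6x)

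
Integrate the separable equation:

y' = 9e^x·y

Separating variables and integrating:
ln|y| = 9e^x + C

General solution: y = Ce^(9e^x)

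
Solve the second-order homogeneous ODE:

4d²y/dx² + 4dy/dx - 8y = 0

Characteristic equation: 4r² + 4r - 8 = 0
Divide by 4: r² + r - 2 = 0
Roots: r = 1, -2 (distinct real)
General solution: y = C₁e^x + C₂e^(-2x)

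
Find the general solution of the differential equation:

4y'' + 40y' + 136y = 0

Characteristic equation: 4r² + 40r + 136 = 0
Divide by 4: r² + 10r + 34 = 0
Roots: r = -5 ± 3i (complex conjugates)
General solution: y = e^(-5x)(C₁cos(3x) + C₂sin(3x))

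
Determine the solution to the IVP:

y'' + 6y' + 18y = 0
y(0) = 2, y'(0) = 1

General solution: y = e^(-3x)(C₁cos(3x) + C₂sin(3x))
Complex roots r = -3 ± 3i
Applying ICs: C₁ = 2, C₂ = 7/3
Particular solution: y = e^(-3x)(2cos(3x) + (7/3)sin(3x))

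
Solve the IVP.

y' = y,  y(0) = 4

General solution: y = Ce^x
Applying IC y(0) = 4:
Particular solution: y = 4e^x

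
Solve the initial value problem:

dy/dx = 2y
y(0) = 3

General solution: y = Ce^(2x)
Applying IC y(0) = 3:
Particular solution: y = 3e^(2x)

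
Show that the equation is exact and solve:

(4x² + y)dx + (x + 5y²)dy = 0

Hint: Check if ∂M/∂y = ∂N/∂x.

Verify exactness: ∂M/∂y = ∂N/∂x ✓
Find F(x,y) such that ∂F/∂x = M, ∂F/∂y = N
Solution: 4x³/3 + xy + 5y³/3 = C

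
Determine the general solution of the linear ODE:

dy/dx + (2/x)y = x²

Using integrating factor method:

General solution: y = (1/5)x^3 + Cx^(-2)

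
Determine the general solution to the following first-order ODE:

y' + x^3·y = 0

Using integrating factor method:

General solution: y = Ce^(-x^4/4)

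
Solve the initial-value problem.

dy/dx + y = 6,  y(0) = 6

General solution: y = 6 + Ce^(-x)
Applying y(0) = 6: C = 6 - 6 = 0
Particular solution: y = 6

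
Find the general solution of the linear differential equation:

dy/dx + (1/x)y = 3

Using integrating factor method:

General solution: y = (3/2)x + C/x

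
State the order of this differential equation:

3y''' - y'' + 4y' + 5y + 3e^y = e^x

The order is 3 (highest derivative is of order 3).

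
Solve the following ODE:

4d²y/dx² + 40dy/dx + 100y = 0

Characteristic equation: 4r² + 40r + 100 = 0
Divide by 4: r² + 10r + 25 = 0
Factored: (r + 5)² = 0
Repeated root: r = -5
General solution: y = (C₁ + C₂x)e^(-5x)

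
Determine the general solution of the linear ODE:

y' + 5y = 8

Using integrating factor method:

General solution: y = 8/5 + Ce^(-5x)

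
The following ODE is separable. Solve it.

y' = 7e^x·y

Separating variables and integrating:
ln|y| = 7e^x + C

General solution: y = Ce^(7e^x)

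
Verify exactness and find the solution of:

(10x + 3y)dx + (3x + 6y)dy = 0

Verify exactness: ∂M/∂y = ∂N/∂x ✓
Find F(x,y) such that ∂F/∂x = M, ∂F/∂y = N
Solution: 5x² + 3xy + 3y² = C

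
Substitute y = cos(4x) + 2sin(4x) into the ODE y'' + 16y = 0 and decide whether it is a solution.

Verification:
y'' = -16cos(4x) - 32sin(4x)
y'' + 16y = 0 ✓

Yes, it is a solution.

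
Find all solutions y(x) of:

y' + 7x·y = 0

Using integrating factor method:

General solution: y = Ce^(-7x^2/2)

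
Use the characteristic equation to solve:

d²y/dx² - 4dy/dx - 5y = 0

Characteristic equation: r² - 4r - 5 = 0
Roots: r = 5, -1 (distinct real)
General solution: y = C₁e^(5x) + C₂e^(-x)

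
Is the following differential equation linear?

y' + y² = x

No. Nonlinear (y² term)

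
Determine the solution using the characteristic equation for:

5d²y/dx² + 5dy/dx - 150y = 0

Characteristic equation: 5r² + 5r - 150 = 0
Divide by 5: r² + r - 30 = 0
Roots: r = 5, -6 (distinct real)
General solution: y = C₁e^(5x) + C₂e^(-6x)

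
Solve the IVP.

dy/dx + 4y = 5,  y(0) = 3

General solution: y = 5/4 + Ce^(-4x)
Applying y(0) = 3: C = 3 - 5/4 = 7/4
Particular solution: y = 5/4 + (7/4)e^(-4x)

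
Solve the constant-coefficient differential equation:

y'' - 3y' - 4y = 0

Characteristic equation: r² - 3r - 4 = 0
Roots: r = 4, -1 (distinct real)
General solution: y = C₁e^(4x) + C₂e^(-x)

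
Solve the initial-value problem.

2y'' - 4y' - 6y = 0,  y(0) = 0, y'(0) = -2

General solution: y = C₁e^(3x) + C₂e^(-x)
Applying ICs: C₁ = -1/2, C₂ = 1/2
Particular solution: y = -(1/2)e^(3x) + (1/2)e^(-x)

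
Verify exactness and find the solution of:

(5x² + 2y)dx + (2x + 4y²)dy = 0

Verify exactness: ∂M/∂y = ∂N/∂x ✓
Find F(x,y) such that ∂F/∂x = M, ∂F/∂y = N
Solution: 5x³/3 + 2xy + 4y³/3 = C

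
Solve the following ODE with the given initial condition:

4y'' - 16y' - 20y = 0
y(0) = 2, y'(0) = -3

General solution: y = C₁e^(5x) + C₂e^(-x)
Applying ICs: C₁ = -1/6, C₂ = 13/6
Particular solution: y = -(1/6)e^(5x) + (13/6)e^(-x)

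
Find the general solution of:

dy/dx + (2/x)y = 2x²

Using integrating factor method:

General solution: y = (2/5)x^3 + Cx^(-2)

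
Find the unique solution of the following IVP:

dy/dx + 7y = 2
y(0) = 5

General solution: y = 2/7 + Ce^(-7x)
Applying y(0) = 5: C = 5 - 2/7 = 33/7
Particular solution: y = 2/7 + (33/7)e^(-7x)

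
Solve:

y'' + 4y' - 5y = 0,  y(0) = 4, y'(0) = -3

General solution: y = C₁e^x + C₂e^(-5x)
Applying ICs: C₁ = 17/6, C₂ = 7/6
Particular solution: y = (17/6)e^x + (7/6)e^(-5x)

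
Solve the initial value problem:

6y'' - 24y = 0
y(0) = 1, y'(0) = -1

General solution: y = C₁e^(2x) + C₂e^(-2x)
Applying ICs: C₁ = 1/4, C₂ = 3/4
Particular solution: y = (1/4)e^(2x) + (3/4)e^(-2x)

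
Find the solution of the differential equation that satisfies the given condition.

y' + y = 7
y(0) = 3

General solution: y = 7 + Ce^(-x)
Applying y(0) = 3: C = 3 - 7 = -4
Particular solution: y = 7 - 4e^(-x)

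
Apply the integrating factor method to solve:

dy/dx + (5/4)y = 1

Using integrating factor method:

General solution: y = 4/5 + Ce^(-5x/4)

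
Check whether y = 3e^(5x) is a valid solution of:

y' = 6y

Verification:
y = 3e^(5x)
y' = 15e^(5x)
But 6y = 18e^(5x)
y' ≠ 6y — the derivative does not match

No, it is not a solution.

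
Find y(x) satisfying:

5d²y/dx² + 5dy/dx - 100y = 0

Characteristic equation: 5r² + 5r - 100 = 0
Divide by 5: r² + r - 20 = 0
Roots: r = 4, -5 (distinct real)
General solution: y = C₁e^(4x) + C₂e^(-5x)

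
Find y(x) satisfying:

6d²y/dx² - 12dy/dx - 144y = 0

Characteristic equation: 6r² - 12r - 144 = 0
Divide by 6: r² - 2r - 24 = 0
Roots: r = 6, -4 (distinct real)
General solution: y = C₁e^(6x) + C₂e^(-4x)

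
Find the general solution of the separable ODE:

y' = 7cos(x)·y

Separating variables and integrating:
ln|y| = 7sin(x) + C

General solution: y = Ce^(7sin(x))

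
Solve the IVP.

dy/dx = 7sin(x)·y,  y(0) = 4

General solution: y = Ce^(-7cos(x))
Applying IC y(0) = 4:
Particular solution: y = 4e^(7(1-cos(x)))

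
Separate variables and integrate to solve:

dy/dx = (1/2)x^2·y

Separating variables and integrating:
ln|y| = x^3/6 + C

General solution: y = Ce^(x^3/6)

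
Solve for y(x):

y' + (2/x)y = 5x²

Using integrating factor method:

General solution: y = x^3 + Cx^(-2)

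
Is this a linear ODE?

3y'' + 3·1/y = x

No. Nonlinear (1/y term)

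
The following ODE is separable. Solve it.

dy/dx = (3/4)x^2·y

Separating variables and integrating:
ln|y| = x^3/4 + C

General solution: y = Ce^(x^3/4)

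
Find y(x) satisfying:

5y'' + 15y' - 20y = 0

Characteristic equation: 5r² + 15r - 20 = 0
Divide by 5: r² + 3r - 4 = 0
Roots: r = 1, -4 (distinct real)
General solution: y = C₁e^x + C₂e^(-4x)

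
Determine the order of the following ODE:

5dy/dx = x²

The order is 1 (highest derivative is of order 1).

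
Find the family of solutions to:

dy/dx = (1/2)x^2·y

Separating variables and integrating:
ln|y| = x^3/6 + C

General solution: y = Ce^(x^3/6)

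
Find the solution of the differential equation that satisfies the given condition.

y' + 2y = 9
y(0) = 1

General solution: y = 9/2 + Ce^(-2x)
Applying y(0) = 1: C = 1 - 9/2 = -7/2
Particular solution: y = 9/2 - (7/2)e^(-2x)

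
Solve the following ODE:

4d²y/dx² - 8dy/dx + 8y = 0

Characteristic equation: 4r² - 8r + 8 = 0
Divide by 4: r² - 2r + 2 = 0
Roots: r = 1 ± i (complex conjugates)
General solution: y = e^x(C₁cos(x) + C₂sin(x))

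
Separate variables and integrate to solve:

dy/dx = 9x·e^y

Separating variables and integrating:
-e^(-y) = 9x²/2 + C

General solution: y = -ln(C - 9x²/2)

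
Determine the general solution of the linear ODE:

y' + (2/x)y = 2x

Using integrating factor method:

General solution: y = (1/2)x^2 + Cx^(-2)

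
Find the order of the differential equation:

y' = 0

The order is 1 (highest derivative is of order 1).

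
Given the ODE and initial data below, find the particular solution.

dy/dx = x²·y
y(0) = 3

General solution: y = Ce^(x³/3)
Applying IC y(0) = 3:
Particular solution: y = 3e^(x³/3)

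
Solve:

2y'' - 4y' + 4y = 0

Characteristic equation: 2r² - 4r + 4 = 0
Divide by 2: r² - 2r + 2 = 0
Roots: r = 1 ± i (complex conjugates)
General solution: y = e^x(C₁cos(x) + C₂sin(x))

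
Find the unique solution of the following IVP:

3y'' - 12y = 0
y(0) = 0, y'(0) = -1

General solution: y = C₁e^(2x) + C₂e^(-2x)
Applying ICs: C₁ = -1/4, C₂ = 1/4
Particular solution: y = -(1/4)e^(2x) + (1/4)e^(-2x)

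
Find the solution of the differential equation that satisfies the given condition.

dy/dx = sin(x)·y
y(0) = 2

General solution: y = Ce^(-cos(x))
Applying IC y(0) = 2:
Particular solution: y = 2e^(1-cos(x))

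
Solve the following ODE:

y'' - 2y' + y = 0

Characteristic equation: r² - 2r + 1 = 0
Factored: (r - 1)² = 0
Repeated root: r = 1
General solution: y = (C₁ + C₂x)e^x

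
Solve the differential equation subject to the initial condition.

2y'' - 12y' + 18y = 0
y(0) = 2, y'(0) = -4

General solution: y = (C₁ + C₂x)e^(3x)
Repeated root r = 3
Applying ICs: C₁ = 2, C₂ = -10
Particular solution: y = (2 - 10x)e^(3x)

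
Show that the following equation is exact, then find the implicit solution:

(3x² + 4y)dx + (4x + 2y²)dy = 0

Verify exactness: ∂M/∂y = ∂N/∂x ✓
Find F(x,y) such that ∂F/∂x = M, ∂F/∂y = N
Solution: x³ + 4xy + 2y³/3 = C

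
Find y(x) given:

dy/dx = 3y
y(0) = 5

General solution: y = Ce^(3x)
Applying IC y(0) = 5:
Particular solution: y = 5e^(3x)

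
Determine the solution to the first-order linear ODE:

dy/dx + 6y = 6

Using integrating factor method:

General solution: y = 1 + Ce^(-6x)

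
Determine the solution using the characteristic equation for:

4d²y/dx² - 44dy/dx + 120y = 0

Characteristic equation: 4r² - 44r + 120 = 0
Divide by 4: r² - 11r + 30 = 0
Roots: r = 5, 6 (distinct real)
General solution: y = C₁e^(5x) + C₂e^(6x)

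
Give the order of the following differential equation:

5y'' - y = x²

The order is 2 (highest derivative is of order 2).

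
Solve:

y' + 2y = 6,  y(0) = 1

General solution: y = 3 + Ce^(-2x)
Applying y(0) = 1: C = 1 - 3 = -2
Particular solution: y = 3 - 2e^(-2x)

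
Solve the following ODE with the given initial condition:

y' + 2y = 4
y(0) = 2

General solution: y = 2 + Ce^(-2x)
Applying y(0) = 2: C = 2 - 2 = 0
Particular solution: y = 2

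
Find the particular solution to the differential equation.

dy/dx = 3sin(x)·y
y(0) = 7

General solution: y = Ce^(-3cos(x))
Applying IC y(0) = 7:
Particular solution: y = 7e^(3(1-cos(x)))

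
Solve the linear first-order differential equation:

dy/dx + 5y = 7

Using integrating factor method:

General solution: y = 7/5 + Ce^(-5x)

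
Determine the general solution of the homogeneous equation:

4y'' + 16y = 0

Characteristic equation: 4r² + 16 = 0
Divide by 4: r² + 4 = 0
Roots: r = ±2i (complex conjugates)
General solution: y = C₁cos(2x) + C₂sin(2x)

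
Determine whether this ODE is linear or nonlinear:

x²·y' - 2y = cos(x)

Linear (y and its derivatives appear to the first power only, no products of y terms)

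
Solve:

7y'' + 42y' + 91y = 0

Characteristic equation: 7r² + 42r + 91 = 0
Divide by 7: r² + 6r + 13 = 0
Roots: r = -3 ± 2i (complex conjugates)
General solution: y = e^(-3x)(C₁cos(2x) + C₂sin(2x))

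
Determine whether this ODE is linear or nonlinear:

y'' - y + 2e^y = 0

Nonlinear (e^y is nonlinear in y)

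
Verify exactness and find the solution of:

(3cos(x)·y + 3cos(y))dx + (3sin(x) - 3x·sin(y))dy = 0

Verify exactness: ∂M/∂y = ∂N/∂x ✓
Find F(x,y) such that ∂F/∂x = M, ∂F/∂y = N
Solution: 3sin(x)·y + 3x·cos(y) = C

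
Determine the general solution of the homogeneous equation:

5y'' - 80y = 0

Characteristic equation: 5r² - 80 = 0
Divide by 5: r² - 16 = 0
Roots: r = 4, -4 (distinct real)
General solution: y = C₁e^(4x) + C₂e^(-4x)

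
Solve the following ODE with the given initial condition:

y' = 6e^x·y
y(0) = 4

General solution: y = Ce^(6e^x)
Applying IC y(0) = 4:
Particular solution: y = 4e^(6(e^x - 1))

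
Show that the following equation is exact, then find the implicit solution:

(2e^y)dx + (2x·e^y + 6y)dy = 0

Verify exactness: ∂M/∂y = ∂N/∂x ✓
Find F(x,y) such that ∂F/∂x = M, ∂F/∂y = N
Solution: 2x·e^y + 3y² = C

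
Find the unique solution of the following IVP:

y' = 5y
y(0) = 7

General solution: y = Ce^(5x)
Applying IC y(0) = 7:
Particular solution: y = 7e^(5x)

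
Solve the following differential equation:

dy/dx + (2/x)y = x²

Using integrating factor method:

General solution: y = (1/5)x^3 + Cx^(-2)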